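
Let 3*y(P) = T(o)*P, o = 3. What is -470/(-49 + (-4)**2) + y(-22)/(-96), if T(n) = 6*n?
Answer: 4123/264 ≈ 15.617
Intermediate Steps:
y(P) = 6*P (y(P) = ((6*3)*P)/3 = (18*P)/3 = 6*P)
-470/(-49 + (-4)**2) + y(-22)/(-96) = -470/(-49 + (-4)**2) + (6*(-22))/(-96) = -470/(-49 + 16) - 132*(-1/96) = -470/(-33) + 11/8 = -470*(-1/33) + 11/8 = 470/33 + 11/8 = 4123/264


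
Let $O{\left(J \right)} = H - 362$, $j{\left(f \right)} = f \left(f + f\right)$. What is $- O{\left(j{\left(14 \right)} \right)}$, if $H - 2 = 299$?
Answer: $61$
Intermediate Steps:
$H = 301$ ($H = 2 + 299 = 301$)
$j{\left(f \right)} = 2 f^{2}$ ($j{\left(f \right)} = f 2 f = 2 f^{2}$)
$O{\left(J \right)} = -61$ ($O{\left(J \right)} = 301 - 362 = -61$)
$- O{\left(j{\left(14 \right)} \right)} = \left(-1\right) \left(-61\right) = 61$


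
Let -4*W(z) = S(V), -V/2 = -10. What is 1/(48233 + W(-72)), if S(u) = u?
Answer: 1/48228 ≈ 2.0735e-5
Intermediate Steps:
V = 20 (V = -2*(-10) = 20)
W(z) = -5 (W(z) = -¼*20 = -5)
1/(48233 + W(-72)) = 1/(48233 - 5) = 1/48228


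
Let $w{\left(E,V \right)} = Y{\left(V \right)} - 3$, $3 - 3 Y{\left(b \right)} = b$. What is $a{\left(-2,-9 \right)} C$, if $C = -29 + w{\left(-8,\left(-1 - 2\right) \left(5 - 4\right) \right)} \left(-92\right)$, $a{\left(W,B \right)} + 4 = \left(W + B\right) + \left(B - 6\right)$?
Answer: $-1890$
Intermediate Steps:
$Y{\left(b \right)} = 1 - \frac{b}{3}$
$w{\left(E,V \right)} = -2 - \frac{V}{3}$ ($w{\left(E,V \right)} = \left(1 - \frac{V}{3}\right) - 3 = -2 - \frac{V}{3}$)
$a{\left(W,B \right)} = -10 + W + 2 B$ ($a{\left(W,B \right)} = -4 + \left(\left(W + B\right) + \left(B - 6\right)\right) = -4 + \left(\left(B + W\right) + \left(B - 6\right)\right) = -4 + \left(\left(B + W\right) + \left(-6 + B\right)\right) = -4 + \left(-6 + W + 2 B\right) = -10 + W + 2 B$)
$C = 63$ ($C = -29 + \left(-2 - \frac{\left(-1 - 2\right) \left(5 - 4\right)}{3}\right) \left(-92\right) = -29 + \left(-2 - \frac{\left(-3\right) 1}{3}\right) \left(-92\right) = -29 + \left(-2 - -1\right) \left(-92\right) = -29 + \left(-2 + 1\right) \left(-92\right) = -29 - -92 = -29 + 92 = 63$)
$a{\left(-2,-9 \right)} C = \left(-10 - 2 + 2 \left(-9\right)\right) 63 = \left(-10 - 2 - 18\right) 63 = \left(-30\right) 63 = -1890$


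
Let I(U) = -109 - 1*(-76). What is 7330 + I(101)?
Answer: 7297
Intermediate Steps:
I(U) = -33 (I(U) = -109 + 76 = -33)
7330 + I(101) = 7330 - 33 = 7297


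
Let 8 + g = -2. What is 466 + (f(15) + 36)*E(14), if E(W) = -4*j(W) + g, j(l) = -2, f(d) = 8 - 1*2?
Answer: 382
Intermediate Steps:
f(d) = 6 (f(d) = 8 - 2 = 6)
g = -10 (g = -8 - 2 = -10)
E(W) = -2 (E(W) = -4*(-2) - 10 = 8 - 10 = -2)
466 + (f(15) + 36)*E(14) = 466 + (6 + 36)*(-2) = 466 + 42*(-2) = 466 - 84 = 382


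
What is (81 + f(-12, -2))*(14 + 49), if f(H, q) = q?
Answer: 4977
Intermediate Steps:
(81 + f(-12, -2))*(14 + 49) = (81 - 2)*(14 + 49) = 79*63 = 4977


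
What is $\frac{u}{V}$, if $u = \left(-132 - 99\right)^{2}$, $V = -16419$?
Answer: $- \frac{17787}{5473} \approx -3.25$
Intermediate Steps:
$u = 53361$ ($u = \left(-231\right)^{2} = 53361$)
$\frac{u}{V} = \frac{53361}{-16419} = 53361 \left(- \frac{1}{16419}\right) = - \frac{17787}{5473}$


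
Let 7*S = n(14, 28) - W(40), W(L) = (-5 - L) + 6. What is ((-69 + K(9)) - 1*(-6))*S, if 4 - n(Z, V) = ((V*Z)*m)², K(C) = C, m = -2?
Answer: 33189102/7 ≈ 4.7413e+6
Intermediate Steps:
n(Z, V) = 4 - 4*V²*Z² (n(Z, V) = 4 - ((V*Z)*(-2))² = 4 - (-2*V*Z)² = 4 - 4*V²*Z²)
W(L) = 1 - L
S = -614613/7 (S = ((4 - 4*28²*14²) - (1 - 1*40))/7 = ((4 - 4*784*196) - (1 - 40))/7 = ((4 - 614656) - 1*(-39))/7 = (-614652 + 39)/7 = (⅐)*(-614613) = -614613/7 ≈ -87802.)
((-69 + K(9)) - 1*(-6))*S = ((-69 + 9) - 1*(-6))*(-614613/7) = (-60 + 6)*(-614613/7) = -54*(-614613/7) = 33189102/7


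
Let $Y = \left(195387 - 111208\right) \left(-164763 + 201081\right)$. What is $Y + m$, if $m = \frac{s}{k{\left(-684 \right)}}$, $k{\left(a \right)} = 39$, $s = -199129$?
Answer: $\frac{119231104829}{39} \approx 3.0572 \cdot 10^{9}$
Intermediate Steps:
$m = - \frac{199129}{39} \approx -5105.9$
$Y = 3057212922$ ($Y = 84179 \cdot 36318 = 3057212922$)
$Y + m = 3057212922 - \frac{199129}{39} = \frac{119231104829}{39}$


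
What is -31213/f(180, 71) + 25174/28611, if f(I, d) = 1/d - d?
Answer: 112050039/254320 ≈ 440.59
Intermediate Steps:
-31213/f(180, 71) + 25174/28611 = -31213/(1/71 - 1*71) + 25174/28611 = -31213/(1/71 - 71) + 25174*(1/28611) = -31213/(-5040/71) + 25174/28611 = -31213*(-71/5040) + 25174/28611 = 316589/720 + 25174/28611 = 112050039/254320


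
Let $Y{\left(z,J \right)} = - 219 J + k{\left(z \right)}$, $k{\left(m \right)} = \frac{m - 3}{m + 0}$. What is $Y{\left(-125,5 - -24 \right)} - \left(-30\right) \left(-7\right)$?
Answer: $- \frac{819997}{125} \approx -6560.0$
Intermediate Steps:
$k{\left(m \right)} = \frac{-3 + m}{m}$
$Y{\left(z,J \right)} = - 219 J + \frac{-3 + z}{z}$
$Y{\left(-125,5 - -24 \right)} - \left(-30\right) \left(-7\right) = \left(1 - 219 \left(5 - -24\right) - \frac{3}{-125}\right) - \left(-30\right) \left(-7\right) = \left(1 - 219 \left(5 + 24\right) - - \frac{3}{125}\right) - 210 = \left(1 - 6351 + \frac{3}{125}\right) - 210 = - \frac{793747}{125} - 210 = - \frac{819997}{125}$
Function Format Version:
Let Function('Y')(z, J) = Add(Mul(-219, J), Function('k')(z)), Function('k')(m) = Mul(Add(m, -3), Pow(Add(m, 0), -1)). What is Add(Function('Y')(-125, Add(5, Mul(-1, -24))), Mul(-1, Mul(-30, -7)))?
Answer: Rational(-819997, 125) ≈ -6560.0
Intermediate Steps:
Function('k')(m) = Mul(Pow(m, -1), Add(-3, m)) (Function('k')(m) = Mul(Add(-3, m), Pow(m, -1)) = Mul(Pow(m, -1), Add(-3, m)))
Function('Y')(z, J) = Add(Mul(-219, J), Mul(Pow(z, -1), Add(-3, z)))
Add(Function('Y')(-125, Add(5, Mul(-1, -24))), Mul(-1, Mul(-30, -7))) = Add(Add(1, Mul(-219, Add(5, Mul(-1, -24))), Mul(-3, Pow(-125, -1))), Mul(-1, Mul(-30, -7))) = Add(Add(1, Mul(-219, Add(5, 24)), Mul(-3, Rational(-1, 125))), Mul(-1, 210)) = Add(Add(1, Mul(-219, 29), Rational(3, 125)), -210) = Add(Add(1, -6351, Rational(3, 125)), -210) = Add(Rational(-793747, 125), -210) = Rational(-819997, 125)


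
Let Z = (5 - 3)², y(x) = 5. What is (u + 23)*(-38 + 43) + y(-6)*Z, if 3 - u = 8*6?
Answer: -90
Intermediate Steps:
u = -45 (u = 3 - 8*6 = 3 - 1*48 = 3 - 48 = -45)
Z = 4 (Z = 2² = 4)
(u + 23)*(-38 + 43) + y(-6)*Z = (-45 + 23)*(-38 + 43) + 5*4 = -22*5 + 20 = -110 + 20 = -90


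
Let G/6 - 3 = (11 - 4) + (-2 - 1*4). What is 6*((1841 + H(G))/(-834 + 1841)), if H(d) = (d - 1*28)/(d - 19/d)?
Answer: 6152046/560899 ≈ 10.968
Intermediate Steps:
G = 24 (G = 18 + 6*((11 - 4) + (-2 - 1*4)) = 18 + 6*(7 + (-2 - 4)) = 18 + 6*(7 - 6) = 18 + 6*1 = 18 + 6 = 24)
H(d) = (-28 + d)/(d - 19/d) (H(d) = (d - 28)/(d - 19/d) = (-28 + d)/(d - 19/d))
6*((1841 + H(G))/(-834 + 1841)) = 6*((1841 + 24*(-28 + 24)/(-19 + 24²))/(-834 + 1841)) = 6*((1841 + 24*(-4)/(-19 + 576))/1007) = 6*((1841 + 24*(-4)/557)*(1/1007)) = 6*((1841 + 24*(1/557)*(-4))*(1/1007)) = 6*((1841 - 96/557)*(1/1007)) = 6*((1025341/557)*(1/1007)) = 6*(1025341/560899) = 6152046/560899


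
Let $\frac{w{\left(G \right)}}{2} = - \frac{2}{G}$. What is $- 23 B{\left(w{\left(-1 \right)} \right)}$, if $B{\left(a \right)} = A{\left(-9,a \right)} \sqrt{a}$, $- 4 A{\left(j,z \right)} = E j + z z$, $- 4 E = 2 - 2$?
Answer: $184$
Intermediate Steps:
$E = 0$ ($E = - \frac{2 - 2}{4} = \left(- \frac{1}{4}\right) 0 = 0$)
$A{\left(j,z \right)} = - \frac{z^{2}}{4}$ ($A{\left(j,z \right)} = - \frac{0 j + z z}{4} = - \frac{0 + z^{2}}{4} = - \frac{z^{2}}{4}$)
$w{\left(G \right)} = - \frac{4}{G}$ ($w{\left(G \right)} = 2 \left(- \frac{2}{G}\right) = - \frac{4}{G}$)
$B{\left(a \right)} = - \frac{a^{\frac{5}{2}}}{4}$ ($B{\left(a \right)} = - \frac{a^{2}}{4} \sqrt{a} = - \frac{a^{\frac{5}{2}}}{4}$)
$- 23 B{\left(w{\left(-1 \right)} \right)} = - 23 \left(- \frac{\left(- \frac{4}{-1}\right)^{\frac{5}{2}}}{4}\right) = - 23 \left(- \frac{\left(\left(-4\right) \left(-1\right)\right)^{\frac{5}{2}}}{4}\right) = - 23 \left(- \frac{4^{\frac{5}{2}}}{4}\right) = - 23 \left(\left(- \frac{1}{4}\right) 32\right) = \left(-23\right) \left(-8\right) = 184$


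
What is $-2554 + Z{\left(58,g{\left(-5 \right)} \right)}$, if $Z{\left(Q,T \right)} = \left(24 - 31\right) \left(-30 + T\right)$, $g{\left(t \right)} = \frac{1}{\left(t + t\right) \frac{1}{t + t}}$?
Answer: $-2351$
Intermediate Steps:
$g{\left(t \right)} = 1$ ($g{\left(t \right)} = \frac{1}{2 t \frac{1}{2 t}} = 1^{-1} = 1$)
$Z{\left(Q,T \right)} = 210 - 7 T$ ($Z{\left(Q,T \right)} = - 7 \left(-30 + T\right) = 210 - 7 T$)
$-2554 + Z{\left(58,g{\left(-5 \right)} \right)} = -2554 + \left(210 - 7\right) = -2554 + 203 = -2351$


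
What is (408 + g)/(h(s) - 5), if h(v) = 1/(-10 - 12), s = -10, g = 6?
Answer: -3036/37 ≈ -82.054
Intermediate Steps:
h(v) = -1/22 (h(v) = 1/(-22) = -1/22)
(408 + g)/(h(s) - 5) = (408 + 6)/(-1/22 - 5) = 414/(-111/22) = 414*(-22/111) = -3036/37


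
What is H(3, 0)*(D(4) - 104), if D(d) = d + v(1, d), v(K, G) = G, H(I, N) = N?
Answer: 0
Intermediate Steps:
D(d) = 2*d (D(d) = d + d = 2*d)
H(3, 0)*(D(4) - 104) = 0*(2*4 - 104) = 0*(8 - 104) = 0*(-96) = 0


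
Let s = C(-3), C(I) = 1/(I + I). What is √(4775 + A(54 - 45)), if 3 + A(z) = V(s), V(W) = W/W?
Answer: √4773 ≈ 69.087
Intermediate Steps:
C(I) = 1/(2*I)
s = -⅙ (s = (½)/(-3) = (½)*(-⅓) = -⅙ ≈ -0.16667)
V(W) = 1
A(z) = -2 (A(z) = -3 + 1 = -2)
√(4775 + A(54 - 45)) = √(4775 - 2) = √4773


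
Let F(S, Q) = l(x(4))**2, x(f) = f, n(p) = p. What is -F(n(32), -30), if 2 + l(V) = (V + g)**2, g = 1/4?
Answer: -66049/256 ≈ -258.00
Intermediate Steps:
g = 1/4 ≈ 0.25000
l(V) = -2 + (1/4 + V)**2 (l(V) = -2 + (V + 1/4)**2 = -2 + (1/4 + V)**2)
F(S, Q) = 66049/256 (F(S, Q) = (-2 + (1 + 4*4)**2/16)**2 = (-2 + (1 + 16)**2/16)**2 = (-2 + (1/16)*17**2)**2 = (-2 + (1/16)*289)**2 = (-2 + 289/16)**2 = (257/16)**2 = 66049/256)
-F(n(32), -30) = -1*66049/256 = -66049/256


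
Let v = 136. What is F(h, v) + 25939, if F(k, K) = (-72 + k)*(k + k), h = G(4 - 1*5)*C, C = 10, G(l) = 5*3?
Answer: 49339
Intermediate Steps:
G(l) = 15
h = 150 (h = 15*10 = 150)
F(k, K) = 2*k*(-72 + k) (F(k, K) = (-72 + k)*(2*k) = 2*k*(-72 + k))
F(h, v) + 25939 = 2*150*(-72 + 150) + 25939 = 2*150*78 + 25939 = 23400 + 25939 = 49339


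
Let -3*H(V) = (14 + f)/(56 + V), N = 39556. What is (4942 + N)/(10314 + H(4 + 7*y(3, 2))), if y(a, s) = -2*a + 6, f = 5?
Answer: 8009640/1856501 ≈ 4.3144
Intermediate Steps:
y(a, s) = 6 - 2*a
H(V) = -19/(3*(56 + V)) (H(V) = -(14 + 5)/(3*(56 + V)) = -19/(3*(56 + V)))
(4942 + N)/(10314 + H(4 + 7*y(3, 2))) = (4942 + 39556)/(10314 - 19/(168 + 3*(4 + 7*(6 - 2*3)))) = 44498/(10314 - 19/(168 + 3*(4 + 7*(6 - 6)))) = 44498/(10314 - 19/(168 + 3*(4 + 7*0))) = 44498/(10314 - 19/(168 + 3*(4 + 0))) = 44498/(10314 - 19/(168 + 3*4)) = 44498/(10314 - 19/(168 + 12)) = 44498/(10314 - 19/180) = 44498/(1856501/180) = 44498*(180/1856501) = 8009640/1856501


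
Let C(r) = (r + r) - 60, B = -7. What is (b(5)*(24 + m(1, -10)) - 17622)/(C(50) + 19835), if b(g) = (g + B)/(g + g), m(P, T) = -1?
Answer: -88133/99375 ≈ -0.88687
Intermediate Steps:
C(r) = -60 + 2*r (C(r) = 2*r - 60 = -60 + 2*r)
b(g) = (-7 + g)/(2*g) (b(g) = (g - 7)/(g + g) = (-7 + g)/((2*g)) = (-7 + g)*(1/(2*g)) = (-7 + g)/(2*g))
(b(5)*(24 + m(1, -10)) - 17622)/(C(50) + 19835) = (((½)*(-7 + 5)/5)*(24 - 1) - 17622)/((-60 + 2*50) + 19835) = (((½)*(⅕)*(-2))*23 - 17622)/((-60 + 100) + 19835) = (-⅕*23 - 17622)/(40 + 19835) = (-23/5 - 17622)/19875 = -88133/5*1/19875 = -88133/99375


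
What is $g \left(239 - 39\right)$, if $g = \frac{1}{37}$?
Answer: $\frac{200}{37} \approx 5.4054$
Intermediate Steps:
$g = \frac{1}{37} \approx 0.027027$
$g \left(239 - 39\right) = \frac{239 - 39}{37} = \frac{1}{37} \cdot 200 = \frac{200}{37}$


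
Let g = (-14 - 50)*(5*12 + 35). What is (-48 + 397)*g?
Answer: -2121920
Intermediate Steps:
g = -6080 (g = -64*(60 + 35) = -64*95 = -6080)
(-48 + 397)*g = (-48 + 397)*(-6080) = 349*(-6080) = -2121920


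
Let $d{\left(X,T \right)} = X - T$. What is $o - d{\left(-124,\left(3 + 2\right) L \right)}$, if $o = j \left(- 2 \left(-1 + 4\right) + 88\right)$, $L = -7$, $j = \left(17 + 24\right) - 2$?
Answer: $3287$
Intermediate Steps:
$j = 39$ ($j = 41 - 2 = 39$)
$o = 3198$ ($o = 39 \left(- 2 \left(-1 + 4\right) + 88\right) = 39 \left(\left(-2\right) 3 + 88\right) = 39 \left(-6 + 88\right) = 39 \cdot 82 = 3198$)
$o - d{\left(-124,\left(3 + 2\right) L \right)} = 3198 - \left(-124 - \left(3 + 2\right) \left(-7\right)\right) = 3198 - \left(-124 - 5 \left(-7\right)\right) = 3198 - \left(-124 - -35\right) = 3198 - \left(-124 + 35\right) = 3198 - -89 = 3198 + 89 = 3287$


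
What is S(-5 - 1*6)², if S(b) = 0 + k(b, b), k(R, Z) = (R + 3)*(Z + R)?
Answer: 30976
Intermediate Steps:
k(R, Z) = (3 + R)*(R + Z)
S(b) = 2*b² + 6*b (S(b) = 0 + (b² + 3*b + 3*b + b*b) = 0 + (b² + 3*b + 3*b + b²) = 0 + (2*b² + 6*b) = 2*b² + 6*b)
S(-5 - 1*6)² = (2*(-5 - 1*6)*(3 + (-5 - 1*6)))² = (2*(-5 - 6)*(3 + (-5 - 6)))² = (2*(-11)*(3 - 11))² = (2*(-11)*(-8))² = 176² = 30976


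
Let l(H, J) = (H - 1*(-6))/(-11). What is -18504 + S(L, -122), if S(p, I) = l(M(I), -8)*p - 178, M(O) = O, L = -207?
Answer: -229514/11 ≈ -20865.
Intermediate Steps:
l(H, J) = -6/11 - H/11 (l(H, J) = (H + 6)*(-1/11) = (6 + H)*(-1/11) = -6/11 - H/11)
S(p, I) = -178 + p*(-6/11 - I/11) (S(p, I) = (-6/11 - I/11)*p - 178 = p*(-6/11 - I/11) - 178 = -178 + p*(-6/11 - I/11))
-18504 + S(L, -122) = -18504 + (-178 - 1/11*(-207)*(6 - 122)) = -18504 + (-178 - 1/11*(-207)*(-116)) = -18504 + (-178 - 24012/11) = -18504 - 25970/11 = -229514/11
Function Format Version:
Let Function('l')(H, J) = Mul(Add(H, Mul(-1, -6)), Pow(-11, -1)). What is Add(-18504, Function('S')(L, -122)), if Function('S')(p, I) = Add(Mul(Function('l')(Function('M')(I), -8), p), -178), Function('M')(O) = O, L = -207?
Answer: Rational(-229514, 11) ≈ -20865.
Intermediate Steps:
Function('l')(H, J) = Add(Rational(-6, 11), Mul(Rational(-1, 11), H)) (Function('l')(H, J) = Mul(Add(H, 6), Rational(-1, 11)) = Mul(Add(6, H), Rational(-1, 11)) = Add(Rational(-6, 11), Mul(Rational(-1, 11), H)))
Function('S')(p, I) = Add(-178, Mul(p, Add(Rational(-6, 11), Mul(Rational(-1, 11), I)))) (Function('S')(p, I) = Add(Mul(Add(Rational(-6, 11), Mul(Rational(-1, 11), I)), p), -178) = Add(Mul(p, Add(Rational(-6, 11), Mul(Rational(-1, 11), I))), -178) = Add(-178, Mul(p, Add(Rational(-6, 11), Mul(Rational(-1, 11), I)))))
Add(-18504, Function('S')(L, -122)) = Add(-18504, Add(-178, Mul(Rational(-1, 11), -207, Add(6, -122)))) = Add(-18504, Add(-178, Mul(Rational(-1, 11), -207, -116))) = Add(-18504, Add(-178, Rational(-24012, 11))) = Add(-18504, Rational(-25970, 11)) = Rational(-229514, 11)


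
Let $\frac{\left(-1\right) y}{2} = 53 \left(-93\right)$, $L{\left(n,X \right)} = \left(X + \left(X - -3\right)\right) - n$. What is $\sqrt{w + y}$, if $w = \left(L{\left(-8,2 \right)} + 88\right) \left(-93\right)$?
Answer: $3 \sqrt{31} \approx 16.703$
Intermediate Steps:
$L{\left(n,X \right)} = 3 - n + 2 X$ ($L{\left(n,X \right)} = \left(X + \left(X + 3\right)\right) - n = \left(X + \left(3 + X\right)\right) - n = \left(3 + 2 X\right) - n = 3 - n + 2 X$)
$w = -9579$ ($w = \left(\left(3 - -8 + 2 \cdot 2\right) + 88\right) \left(-93\right) = \left(\left(3 + 8 + 4\right) + 88\right) \left(-93\right) = \left(15 + 88\right) \left(-93\right) = 103 \left(-93\right) = -9579$)
$y = 9858$ ($y = - 2 \cdot 53 \left(-93\right) = \left(-2\right) \left(-4929\right) = 9858$)
$\sqrt{w + y} = \sqrt{-9579 + 9858} = \sqrt{279} = 3 \sqrt{31}$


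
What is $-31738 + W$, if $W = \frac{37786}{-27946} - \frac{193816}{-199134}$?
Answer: $- \frac{44156009716805}{1391249691} \approx -31738.0$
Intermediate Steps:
$W = - \frac{527023847}{1391249691}$ ($W = 37786 \left(- \frac{1}{27946}\right) - - \frac{96908}{99567} = - \frac{18893}{13973} + \frac{96908}{99567} = - \frac{527023847}{1391249691} \approx -0.37881$)
$-31738 + W = -31738 - \frac{527023847}{1391249691} = - \frac{44156009716805}{1391249691}$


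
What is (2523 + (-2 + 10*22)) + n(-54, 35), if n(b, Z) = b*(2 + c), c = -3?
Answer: 2795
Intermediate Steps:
n(b, Z) = -b (n(b, Z) = b*(2 - 3) = b*(-1) = -b)
(2523 + (-2 + 10*22)) + n(-54, 35) = (2523 + (-2 + 10*22)) - 1*(-54) = (2523 + (-2 + 220)) + 54 = (2523 + 218) + 54 = 2741 + 54 = 2795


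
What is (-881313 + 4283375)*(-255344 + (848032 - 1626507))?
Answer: -3517116334778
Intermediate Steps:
(-881313 + 4283375)*(-255344 + (848032 - 1626507)) = 3402062*(-255344 - 778475) = 3402062*(-1033819) = -3517116334778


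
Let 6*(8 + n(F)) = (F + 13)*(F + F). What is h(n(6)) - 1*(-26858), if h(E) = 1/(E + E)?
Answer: 1611481/60 ≈ 26858.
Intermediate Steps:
n(F) = -8 + F*(13 + F)/3 (n(F) = -8 + ((F + 13)*(F + F))/6 = -8 + ((13 + F)*(2*F))/6 = -8 + (2*F*(13 + F))/6 = -8 + F*(13 + F)/3)
h(E) = 1/(2*E)
h(n(6)) - 1*(-26858) = 1/(2*(-8 + (⅓)*6² + (13/3)*6)) - 1*(-26858) = 1/(2*(-8 + (⅓)*36 + 26)) + 26858 = 1/(2*(-8 + 12 + 26)) + 26858 = (½)/30 + 26858 = (½)*(1/30) + 26858 = 1/60 + 26858 = 1611481/60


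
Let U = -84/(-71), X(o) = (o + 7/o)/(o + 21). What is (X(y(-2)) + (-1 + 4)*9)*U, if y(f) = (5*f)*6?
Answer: 467509/13845 ≈ 33.767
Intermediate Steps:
y(f) = 30*f
X(o) = (o + 7/o)/(21 + o)
U = 84/71 (U = -84*(-1/71) = 84/71 ≈ 1.1831)
(X(y(-2)) + (-1 + 4)*9)*U = ((7 + (30*(-2))²)/(((30*(-2)))*(21 + 30*(-2))) + (-1 + 4)*9)*(84/71) = ((7 + (-60)²)/((-60)*(21 - 60)) + 3*9)*(84/71) = (-1/60*(7 + 3600)/(-39) + 27)*(84/71) = (-1/60*(-1/39)*3607 + 27)*(84/71) = (3607/2340 + 27)*(84/71) = (66787/2340)*(84/71) = 467509/13845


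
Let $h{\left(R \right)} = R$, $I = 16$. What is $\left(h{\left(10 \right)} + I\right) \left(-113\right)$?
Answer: $-2938$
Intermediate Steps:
$\left(h{\left(10 \right)} + I\right) \left(-113\right) = \left(10 + 16\right) \left(-113\right) = 26 \left(-113\right) = -2938$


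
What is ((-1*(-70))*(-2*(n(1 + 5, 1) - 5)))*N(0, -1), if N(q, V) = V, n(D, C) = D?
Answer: 140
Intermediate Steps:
((-1*(-70))*(-2*(n(1 + 5, 1) - 5)))*N(0, -1) = ((-1*(-70))*(-2*((1 + 5) - 5)))*(-1) = (70*(-2*(6 - 5)))*(-1) = (70*(-2*1))*(-1) = (70*(-2))*(-1) = -140*(-1) = 140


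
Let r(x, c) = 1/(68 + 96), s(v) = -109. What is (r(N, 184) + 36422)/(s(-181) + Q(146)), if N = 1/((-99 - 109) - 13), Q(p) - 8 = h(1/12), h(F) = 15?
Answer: -5973209/14104 ≈ -423.51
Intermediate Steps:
Q(p) = 23 (Q(p) = 8 + 15 = 23)
N = -1/221 (N = 1/(-208 - 13) = 1/(-221) = -1/221 ≈ -0.0045249)
r(x, c) = 1/164
(r(N, 184) + 36422)/(s(-181) + Q(146)) = (1/164 + 36422)/(-109 + 23) = (5973209/164)/(-86) = (5973209/164)*(-1/86) = -5973209/14104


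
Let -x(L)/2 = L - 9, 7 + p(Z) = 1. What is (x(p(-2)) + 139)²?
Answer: 28561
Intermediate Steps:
p(Z) = -6 (p(Z) = -7 + 1 = -6)
x(L) = 18 - 2*L (x(L) = -2*(L - 9) = -2*(-9 + L) = 18 - 2*L)
(x(p(-2)) + 139)² = ((18 - 2*(-6)) + 139)² = ((18 + 12) + 139)² = (30 + 139)² = 169² = 28561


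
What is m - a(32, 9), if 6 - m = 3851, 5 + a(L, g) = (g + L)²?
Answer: -5521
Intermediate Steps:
a(L, g) = -5 + (L + g)² (a(L, g) = -5 + (g + L)² = -5 + (L + g)²)
m = -3845 (m = 6 - 1*3851 = 6 - 3851 = -3845)
m - a(32, 9) = -3845 - (-5 + (32 + 9)²) = -3845 - (-5 + 41²) = -3845 - (-5 + 1681) = -3845 - 1*1676 = -3845 - 1676 = -5521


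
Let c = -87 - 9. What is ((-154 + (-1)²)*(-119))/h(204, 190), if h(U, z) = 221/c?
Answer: -102816/13 ≈ -7908.9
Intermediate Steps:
c = -96
h(U, z) = -221/96 (h(U, z) = 221/(-96) = 221*(-1/96) = -221/96)
((-154 + (-1)²)*(-119))/h(204, 190) = ((-154 + (-1)²)*(-119))/(-221/96) = ((-154 + 1)*(-119))*(-96/221) = -153*(-119)*(-96/221) = 18207*(-96/221) = -102816/13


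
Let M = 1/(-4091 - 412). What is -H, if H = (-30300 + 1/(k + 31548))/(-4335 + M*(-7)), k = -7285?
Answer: -174235029063/24927675946 ≈ -6.9896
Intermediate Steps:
M = -1/4503 (M = 1/(-4503) = -1/4503 ≈ -0.00022207)
H = 174235029063/24927675946 (H = (-30300 + 1/(-7285 + 31548))/(-4335 - 1/4503*(-7)) = (-30300 + 1/24263)/(-4335 + 7/4503) = (-30300 + 1/24263)/(-19520498/4503) = -735168899/24263*(-4503/19520498) = 174235029063/24927675946 ≈ 6.9896)
-H = -1*174235029063/24927675946 = -174235029063/24927675946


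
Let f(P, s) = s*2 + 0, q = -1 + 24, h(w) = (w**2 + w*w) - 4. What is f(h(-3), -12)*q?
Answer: -552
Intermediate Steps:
h(w) = -4 + 2*w**2 (h(w) = (w**2 + w**2) - 4 = 2*w**2 - 4 = -4 + 2*w**2)
q = 23
f(P, s) = 2*s (f(P, s) = 2*s + 0 = 2*s)
f(h(-3), -12)*q = (2*(-12))*23 = -24*23 = -552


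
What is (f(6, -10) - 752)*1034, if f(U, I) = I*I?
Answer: -674168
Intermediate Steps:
f(U, I) = I²
(f(6, -10) - 752)*1034 = ((-10)² - 752)*1034 = (100 - 752)*1034 = -652*1034 = -674168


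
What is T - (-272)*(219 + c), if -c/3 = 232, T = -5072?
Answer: -134816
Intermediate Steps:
c = -696 (c = -3*232 = -696)
T - (-272)*(219 + c) = -5072 - (-272)*(219 - 696) = -5072 - (-272)*(-477) = -5072 - 1*129744 = -5072 - 129744 = -134816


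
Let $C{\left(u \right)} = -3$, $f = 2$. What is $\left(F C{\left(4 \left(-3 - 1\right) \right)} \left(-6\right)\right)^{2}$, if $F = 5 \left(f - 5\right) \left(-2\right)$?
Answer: $291600$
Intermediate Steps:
$F = 30$ ($F = 5 \left(2 - 5\right) \left(-2\right) = 5 \left(\left(-3\right) \left(-2\right)\right) = 5 \cdot 6 = 30$)
$\left(F C{\left(4 \left(-3 - 1\right) \right)} \left(-6\right)\right)^{2} = \left(30 \left(-3\right) \left(-6\right)\right)^{2} = \left(\left(-90\right) \left(-6\right)\right)^{2} = 540^{2} = 291600$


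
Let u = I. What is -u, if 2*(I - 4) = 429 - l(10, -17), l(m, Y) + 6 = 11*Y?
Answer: -315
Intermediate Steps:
l(m, Y) = -6 + 11*Y
I = 315 (I = 4 + (429 - (-6 + 11*(-17)))/2 = 4 + (429 - (-6 - 187))/2 = 4 + (429 - 1*(-193))/2 = 4 + (429 + 193)/2 = 4 + (½)*622 = 4 + 311 = 315)
u = 315
-u = -1*315 = -315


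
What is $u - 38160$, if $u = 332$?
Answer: $-37828$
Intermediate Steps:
$u - 38160 = 332 - 38160 = -37828$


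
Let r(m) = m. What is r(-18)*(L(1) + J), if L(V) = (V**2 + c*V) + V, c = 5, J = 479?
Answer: -8748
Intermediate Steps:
L(V) = V**2 + 6*V (L(V) = (V**2 + 5*V) + V = V**2 + 6*V)
r(-18)*(L(1) + J) = -18*(1*(6 + 1) + 479) = -18*(1*7 + 479) = -18*(7 + 479) = -18*486 = -8748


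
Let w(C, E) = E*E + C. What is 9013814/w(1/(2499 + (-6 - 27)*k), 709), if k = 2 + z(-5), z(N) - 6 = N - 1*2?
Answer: 22228065324/1239611347 ≈ 17.931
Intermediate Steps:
z(N) = 4 + N (z(N) = 6 + (N - 1*2) = 6 + (N - 2) = 6 + (-2 + N) = 4 + N)
k = 1 (k = 2 + (4 - 5) = 2 - 1 = 1)
w(C, E) = C + E² (w(C, E) = E² + C = C + E²)
9013814/w(1/(2499 + (-6 - 27)*k), 709) = 9013814/(1/(2499 + (-6 - 27)*1) + 709²) = 9013814/(1/(2499 - 33*1) + 502681) = 9013814/(1/(2499 - 33) + 502681) = 9013814/(1/2466 + 502681) = 9013814/(1239611347/2466) = 9013814*(2466/1239611347) = 22228065324/1239611347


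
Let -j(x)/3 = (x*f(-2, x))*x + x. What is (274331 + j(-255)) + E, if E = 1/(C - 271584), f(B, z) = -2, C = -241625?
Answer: 341410234413/513209 ≈ 6.6525e+5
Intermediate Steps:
j(x) = -3*x + 6*x**2 (j(x) = -3*((x*(-2))*x + x) = -3*((-2*x)*x + x) = -3*(-2*x**2 + x) = -3*(x - 2*x**2) = -3*x + 6*x**2)
E = -1/513209 (E = 1/(-241625 - 271584) = 1/(-513209) = -1/513209 ≈ -1.9485e-6)
(274331 + j(-255)) + E = (274331 + 3*(-255)*(-1 + 2*(-255))) - 1/513209 = (274331 + 3*(-255)*(-1 - 510)) - 1/513209 = (274331 + 3*(-255)*(-511)) - 1/513209 = (274331 + 390915) - 1/513209 = 665246 - 1/513209 = 341410234413/513209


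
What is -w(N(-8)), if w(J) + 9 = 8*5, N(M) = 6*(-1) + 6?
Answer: -31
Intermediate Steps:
N(M) = 0 (N(M) = -6 + 6 = 0)
w(J) = 31 (w(J) = -9 + 8*5 = -9 + 40 = 31)
-w(N(-8)) = -1*31 = -31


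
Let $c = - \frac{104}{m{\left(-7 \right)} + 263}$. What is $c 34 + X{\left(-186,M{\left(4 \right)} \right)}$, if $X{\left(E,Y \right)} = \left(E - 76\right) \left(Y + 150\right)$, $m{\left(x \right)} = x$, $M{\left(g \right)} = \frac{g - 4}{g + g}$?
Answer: $- \frac{629021}{16} \approx -39314.0$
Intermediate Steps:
$M{\left(g \right)} = \frac{-4 + g}{2 g}$
$c = - \frac{13}{32}$ ($c = - \frac{104}{-7 + 263} = - \frac{104}{256} = \left(-104\right) \frac{1}{256} = - \frac{13}{32} \approx -0.40625$)
$X{\left(E,Y \right)} = \left(-76 + E\right) \left(150 + Y\right)$
$c 34 + X{\left(-186,M{\left(4 \right)} \right)} = \left(- \frac{13}{32}\right) 34 - \left(39300 + 262 \cdot \frac{1}{2} \cdot \frac{1}{4} \left(-4 + 4\right)\right) = - \frac{221}{16} - \left(39300 + 262 \cdot \frac{1}{2} \cdot \frac{1}{4} \cdot 0\right) = - \frac{221}{16} - 39300 = - \frac{629021}{16}$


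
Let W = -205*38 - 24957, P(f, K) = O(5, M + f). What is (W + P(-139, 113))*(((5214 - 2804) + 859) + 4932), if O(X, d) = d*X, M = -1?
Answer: -274298847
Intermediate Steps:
O(X, d) = X*d
P(f, K) = -5 + 5*f (P(f, K) = 5*(-1 + f) = -5 + 5*f)
W = -32747 (W = -7790 - 24957 = -32747)
(W + P(-139, 113))*(((5214 - 2804) + 859) + 4932) = (-32747 + (-5 + 5*(-139)))*(((5214 - 2804) + 859) + 4932) = (-32747 + (-5 - 695))*((2410 + 859) + 4932) = (-32747 - 700)*(3269 + 4932) = -33447*8201 = -274298847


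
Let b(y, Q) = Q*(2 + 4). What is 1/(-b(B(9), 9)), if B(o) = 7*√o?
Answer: -1/54 ≈ -0.018519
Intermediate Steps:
b(y, Q) = 6*Q (b(y, Q) = Q*6 = 6*Q)
1/(-b(B(9), 9)) = 1/(-6*9) = 1/(-1*54) = 1/(-54) = -1/54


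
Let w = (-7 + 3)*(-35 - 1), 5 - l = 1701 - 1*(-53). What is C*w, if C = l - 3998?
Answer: -827568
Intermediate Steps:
l = -1749 (l = 5 - (1701 - 1*(-53)) = 5 - (1701 + 53) = 5 - 1*1754 = 5 - 1754 = -1749)
w = 144 (w = -4*(-36) = 144)
C = -5747 (C = -1749 - 3998 = -5747)
C*w = -5747*144 = -827568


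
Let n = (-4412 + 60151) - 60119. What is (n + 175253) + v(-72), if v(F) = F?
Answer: 170801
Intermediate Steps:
n = -4380 (n = 55739 - 60119 = -4380)
(n + 175253) + v(-72) = (-4380 + 175253) - 72 = 170873 - 72 = 170801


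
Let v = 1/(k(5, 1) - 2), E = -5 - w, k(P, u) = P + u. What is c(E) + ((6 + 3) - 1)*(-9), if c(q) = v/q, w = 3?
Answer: -2305/32 ≈ -72.031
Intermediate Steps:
E = -8 (E = -5 - 1*3 = -5 - 3 = -8)
v = ¼ (v = 1/((5 + 1) - 2) = 1/(6 - 2) = 1/4 = ¼ ≈ 0.25000)
c(q) = 1/(4*q)
c(E) + ((6 + 3) - 1)*(-9) = (¼)/(-8) + ((6 + 3) - 1)*(-9) = (¼)*(-⅛) + (9 - 1)*(-9) = -1/32 + 8*(-9) = -1/32 - 72 = -2305/32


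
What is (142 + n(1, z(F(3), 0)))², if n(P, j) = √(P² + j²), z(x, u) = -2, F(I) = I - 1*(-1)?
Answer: (142 + √5)² ≈ 20804.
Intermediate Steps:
F(I) = 1 + I (F(I) = I + 1 = 1 + I)
(142 + n(1, z(F(3), 0)))² = (142 + √(1² + (-2)²))² = (142 + √(1 + 4))² = (142 + √5)²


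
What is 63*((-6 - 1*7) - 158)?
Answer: -10773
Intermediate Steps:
63*((-6 - 1*7) - 158) = 63*((-6 - 7) - 158) = 63*(-13 - 158) = 63*(-171) = -10773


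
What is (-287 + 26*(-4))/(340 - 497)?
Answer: 391/157 ≈ 2.4904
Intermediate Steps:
(-287 + 26*(-4))/(340 - 497) = (-287 - 104)/(-157) = -391*(-1/157) = 391/157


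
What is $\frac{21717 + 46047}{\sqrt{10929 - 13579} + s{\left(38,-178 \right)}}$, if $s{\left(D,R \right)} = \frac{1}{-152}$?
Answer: $- \frac{10300128}{61225601} - \frac{7828097280 i \sqrt{106}}{61225601} \approx -0.16823 - 1316.4 i$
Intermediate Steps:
$s{\left(D,R \right)} = - \frac{1}{152}$
$\frac{21717 + 46047}{\sqrt{10929 - 13579} + s{\left(38,-178 \right)}} = \frac{21717 + 46047}{\sqrt{10929 - 13579} - \frac{1}{152}} = \frac{67764}{\sqrt{-2650} - \frac{1}{152}} = \frac{67764}{5 i \sqrt{106} - \frac{1}{152}} = \frac{67764}{- \frac{1}{152} + 5 i \sqrt{106}}$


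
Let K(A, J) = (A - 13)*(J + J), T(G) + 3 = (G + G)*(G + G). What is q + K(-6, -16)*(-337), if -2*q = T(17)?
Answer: -410945/2 ≈ -2.0547e+5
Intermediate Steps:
T(G) = -3 + 4*G² (T(G) = -3 + (G + G)*(G + G) = -3 + (2*G)*(2*G) = -3 + 4*G²)
K(A, J) = 2*J*(-13 + A) (K(A, J) = (-13 + A)*(2*J) = 2*J*(-13 + A))
q = -1153/2 (q = -(-3 + 4*17²)/2 = -(-3 + 4*289)/2 = -(-3 + 1156)/2 = -½*1153 = -1153/2 ≈ -576.50)
q + K(-6, -16)*(-337) = -1153/2 + (2*(-16)*(-13 - 6))*(-337) = -1153/2 + (2*(-16)*(-19))*(-337) = -1153/2 + 608*(-337) = -1153/2 - 204896 = -410945/2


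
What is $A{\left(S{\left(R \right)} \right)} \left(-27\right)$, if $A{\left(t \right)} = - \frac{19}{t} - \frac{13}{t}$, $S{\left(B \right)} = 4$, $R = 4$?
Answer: $216$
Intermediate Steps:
$A{\left(t \right)} = - \frac{32}{t}$
$A{\left(S{\left(R \right)} \right)} \left(-27\right) = - \frac{32}{4} \left(-27\right) = \left(-32\right) \frac{1}{4} \left(-27\right) = \left(-8\right) \left(-27\right) = 216$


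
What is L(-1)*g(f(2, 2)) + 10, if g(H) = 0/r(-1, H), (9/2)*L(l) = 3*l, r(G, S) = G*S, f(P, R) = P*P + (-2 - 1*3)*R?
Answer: 10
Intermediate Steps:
f(P, R) = P² - 5*R (f(P, R) = P² + (-2 - 3)*R = P² - 5*R)
L(l) = 2*l/3 (L(l) = 2*(3*l)/9 = 2*l/3)
g(H) = 0 (g(H) = 0/((-H)) = 0*(-1/H) = 0)
L(-1)*g(f(2, 2)) + 10 = ((⅔)*(-1))*0 + 10 = -⅔*0 + 10 = 0 + 10 = 10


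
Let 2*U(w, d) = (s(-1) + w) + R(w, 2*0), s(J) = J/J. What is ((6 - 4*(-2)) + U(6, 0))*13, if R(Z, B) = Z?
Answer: 533/2 ≈ 266.50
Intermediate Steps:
s(J) = 1
U(w, d) = ½ + w (U(w, d) = ((1 + w) + w)/2 = (1 + 2*w)/2 = ½ + w)
((6 - 4*(-2)) + U(6, 0))*13 = ((6 - 4*(-2)) + (½ + 6))*13 = ((6 + 8) + 13/2)*13 = (14 + 13/2)*13 = (41/2)*13 = 533/2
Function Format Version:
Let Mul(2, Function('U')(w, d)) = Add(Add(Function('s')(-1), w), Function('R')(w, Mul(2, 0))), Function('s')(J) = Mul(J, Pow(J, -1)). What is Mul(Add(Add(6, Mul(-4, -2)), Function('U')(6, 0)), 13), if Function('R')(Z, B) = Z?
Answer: Rational(533, 2) ≈ 266.50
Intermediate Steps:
Function('s')(J) = 1
Function('U')(w, d) = Add(Rational(1, 2), w) (Function('U')(w, d) = Mul(Rational(1, 2), Add(Add(1, w), w)) = Mul(Rational(1, 2), Add(1, Mul(2, w))) = Add(Rational(1, 2), w))
Mul(Add(Add(6, Mul(-4, -2)), Function('U')(6, 0)), 13) = Mul(Add(Add(6, Mul(-4, -2)), Add(Rational(1, 2), 6)), 13) = Mul(Add(Add(6, 8), Rational(13, 2)), 13) = Mul(Add(14, Rational(13, 2)), 13) = Mul(Rational(41, 2), 13) = Rational(533, 2)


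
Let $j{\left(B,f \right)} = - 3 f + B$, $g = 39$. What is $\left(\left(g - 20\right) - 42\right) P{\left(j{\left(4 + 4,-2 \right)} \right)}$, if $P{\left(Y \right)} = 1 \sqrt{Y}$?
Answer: $- 23 \sqrt{14} \approx -86.058$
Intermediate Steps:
$j{\left(B,f \right)} = B - 3 f$
$P{\left(Y \right)} = \sqrt{Y}$
$\left(\left(g - 20\right) - 42\right) P{\left(j{\left(4 + 4,-2 \right)} \right)} = \left(\left(39 - 20\right) - 42\right) \sqrt{\left(4 + 4\right) - -6} = \left(19 - 42\right) \sqrt{8 + 6} = - 23 \sqrt{14}$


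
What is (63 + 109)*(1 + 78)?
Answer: 13588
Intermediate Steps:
(63 + 109)*(1 + 78) = 172*79 = 13588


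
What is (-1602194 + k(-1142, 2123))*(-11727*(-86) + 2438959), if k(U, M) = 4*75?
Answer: -5522499129014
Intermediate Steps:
k(U, M) = 300
(-1602194 + k(-1142, 2123))*(-11727*(-86) + 2438959) = (-1602194 + 300)*(-11727*(-86) + 2438959) = -1601894*(1008522 + 2438959) = -1601894*3447481 = -5522499129014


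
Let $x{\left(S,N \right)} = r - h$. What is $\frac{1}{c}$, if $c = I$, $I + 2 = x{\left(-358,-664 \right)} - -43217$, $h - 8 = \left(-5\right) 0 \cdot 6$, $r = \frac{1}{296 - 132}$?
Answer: $\frac{164}{7085949} \approx 2.3144 \cdot 10^{-5}$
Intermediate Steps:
$r = \frac{1}{164} \approx 0.0060976$
$h = 8$ ($h = 8 + \left(-5\right) 0 \cdot 6 = 8 + 0 \cdot 6 = 8 + 0 = 8$)
$x{\left(S,N \right)} = - \frac{1311}{164}$ ($x{\left(S,N \right)} = \frac{1}{164} - 8 = - \frac{1311}{164}$)
$I = \frac{7085949}{164}$ ($I = -2 - - \frac{7086277}{164} = -2 + \left(- \frac{1311}{164} + 43217\right) = -2 + \frac{7086277}{164} = \frac{7085949}{164} \approx 43207.0$)
$c = \frac{7085949}{164} \approx 43207.0$
$\frac{1}{c} = \frac{1}{\frac{7085949}{164}} = \frac{164}{7085949}$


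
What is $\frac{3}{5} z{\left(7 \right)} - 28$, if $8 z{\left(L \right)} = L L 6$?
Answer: $- \frac{119}{20} \approx -5.95$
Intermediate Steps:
$z{\left(L \right)} = \frac{3 L^{2}}{4}$ ($z{\left(L \right)} = \frac{L L 6}{8} = \frac{L^{2} \cdot 6}{8} = \frac{6 L^{2}}{8} = \frac{3 L^{2}}{4}$)
$\frac{3}{5} z{\left(7 \right)} - 28 = \frac{3}{5} \frac{3 \cdot 7^{2}}{4} - 28 = 3 \cdot \frac{1}{5} \cdot \frac{3}{4} \cdot 49 - 28 = \frac{3}{5} \cdot \frac{147}{4} - 28 = \frac{441}{20} - 28 = - \frac{119}{20}$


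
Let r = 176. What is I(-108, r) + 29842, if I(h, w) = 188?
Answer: 30030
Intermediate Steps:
I(-108, r) + 29842 = 188 + 29842 = 30030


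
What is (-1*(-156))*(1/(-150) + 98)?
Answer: 382174/25 ≈ 15287.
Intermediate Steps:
(-1*(-156))*(1/(-150) + 98) = 156*(-1/150 + 98) = 156*(14699/150) = 382174/25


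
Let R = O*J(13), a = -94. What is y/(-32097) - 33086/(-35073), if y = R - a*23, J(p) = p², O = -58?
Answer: 443306354/375246027 ≈ 1.1814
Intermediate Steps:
R = -9802 (R = -58*13² = -58*169 = -9802)
y = -7640 (y = -9802 - (-94)*23 = -9802 - 1*(-2162) = -9802 + 2162 = -7640)
y/(-32097) - 33086/(-35073) = -7640/(-32097) - 33086/(-35073) = -7640*(-1/32097) - 33086*(-1/35073) = 7640/32097 + 33086/35073 = 443306354/375246027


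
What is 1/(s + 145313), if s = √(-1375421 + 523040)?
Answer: 145313/21116720350 - 3*I*√94709/21116720350 ≈ 6.8814e-6 - 4.3721e-8*I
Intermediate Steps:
s = 3*I*√94709 (s = √(-852381) = 3*I*√94709 ≈ 923.25*I)
1/(s + 145313) = 1/(3*I*√94709 + 145313) = 1/(145313 + 3*I*√94709)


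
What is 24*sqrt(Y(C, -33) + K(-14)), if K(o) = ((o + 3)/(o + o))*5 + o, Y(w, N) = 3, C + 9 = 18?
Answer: 12*I*sqrt(1771)/7 ≈ 72.143*I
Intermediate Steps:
C = 9 (C = -9 + 18 = 9)
K(o) = o + 5*(3 + o)/(2*o) (K(o) = ((3 + o)/((2*o)))*5 + o = ((3 + o)*(1/(2*o)))*5 + o = ((3 + o)/(2*o))*5 + o = 5*(3 + o)/(2*o) + o = o + 5*(3 + o)/(2*o))
24*sqrt(Y(C, -33) + K(-14)) = 24*sqrt(3 + (5/2 - 14 + (15/2)/(-14))) = 24*sqrt(3 + (5/2 - 14 + (15/2)*(-1/14))) = 24*sqrt(3 + (5/2 - 14 - 15/28)) = 24*sqrt(3 - 337/28) = 24*sqrt(-253/28) = 24*(I*sqrt(1771)/14) = 12*I*sqrt(1771)/7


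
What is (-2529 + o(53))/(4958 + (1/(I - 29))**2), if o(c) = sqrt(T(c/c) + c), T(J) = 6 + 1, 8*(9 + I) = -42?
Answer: -25230147/49462666 + 29929*sqrt(15)/74193999 ≈ -0.50852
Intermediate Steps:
I = -57/4 (I = -9 + (1/8)*(-42) = -9 - 21/4 = -57/4 ≈ -14.250)
T(J) = 7
o(c) = sqrt(7 + c)
(-2529 + o(53))/(4958 + (1/(I - 29))**2) = (-2529 + sqrt(7 + 53))/(4958 + (1/(-57/4 - 29))**2) = (-2529 + sqrt(60))/(4958 + (1/(-173/4))**2) = (-2529 + 2*sqrt(15))/(4958 + (-4/173)**2) = (-2529 + 2*sqrt(15))/(4958 + 16/29929) = (-2529 + 2*sqrt(15))/(148387998/29929) = (-2529 + 2*sqrt(15))*(29929/148387998) = -25230147/49462666 + 29929*sqrt(15)/74193999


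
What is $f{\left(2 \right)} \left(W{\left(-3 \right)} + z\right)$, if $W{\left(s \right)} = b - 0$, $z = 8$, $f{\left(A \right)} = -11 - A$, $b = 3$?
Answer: $-143$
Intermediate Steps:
$W{\left(s \right)} = 3$ ($W{\left(s \right)} = 3 - 0 = 3 + 0 = 3$)
$f{\left(2 \right)} \left(W{\left(-3 \right)} + z\right) = \left(-11 - 2\right) \left(3 + 8\right) = \left(-11 - 2\right) 11 = \left(-13\right) 11 = -143$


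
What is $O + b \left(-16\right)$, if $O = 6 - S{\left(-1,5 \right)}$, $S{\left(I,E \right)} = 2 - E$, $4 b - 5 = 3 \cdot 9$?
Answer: $-119$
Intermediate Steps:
$b = 8$ ($b = \frac{5}{4} + \frac{3 \cdot 9}{4} = \frac{5}{4} + \frac{1}{4} \cdot 27 = \frac{5}{4} + \frac{27}{4} = 8$)
$O = 9$ ($O = 6 - \left(2 - 5\right) = 6 - -3 = 6 + 3 = 9$)
$O + b \left(-16\right) = 9 + 8 \left(-16\right) = 9 - 128 = -119$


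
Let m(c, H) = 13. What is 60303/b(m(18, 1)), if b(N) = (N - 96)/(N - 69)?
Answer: 3376968/83 ≈ 40686.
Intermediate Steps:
b(N) = (-96 + N)/(-69 + N)
60303/b(m(18, 1)) = 60303/(((-96 + 13)/(-69 + 13))) = 60303/((-83/(-56))) = 60303/((-1/56*(-83))) = 60303/(83/56) = 60303*(56/83) = 3376968/83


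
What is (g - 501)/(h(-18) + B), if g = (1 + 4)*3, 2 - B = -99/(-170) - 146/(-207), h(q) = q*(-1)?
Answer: -17102340/658487 ≈ -25.972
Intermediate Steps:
h(q) = -q
B = 25067/35190 (B = 2 - (-99/(-170) - 146/(-207)) = 2 - (-99*(-1/170) - 146*(-1/207)) = 2 - (99/170 + 146/207) = 2 - 1*45313/35190 = 2 - 45313/35190 = 25067/35190 ≈ 0.71233)
g = 15 (g = 5*3 = 15)
(g - 501)/(h(-18) + B) = (15 - 501)/(-1*(-18) + 25067/35190) = -486/(18 + 25067/35190) = -486/658487/35190 = -486*35190/658487 = -17102340/658487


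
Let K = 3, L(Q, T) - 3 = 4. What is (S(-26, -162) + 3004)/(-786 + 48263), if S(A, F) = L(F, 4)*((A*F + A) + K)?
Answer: 32327/47477 ≈ 0.68090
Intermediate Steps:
L(Q, T) = 7 (L(Q, T) = 3 + 4 = 7)
S(A, F) = 21 + 7*A + 7*A*F (S(A, F) = 7*((A*F + A) + 3) = 7*((A + A*F) + 3) = 7*(3 + A + A*F) = 21 + 7*A + 7*A*F)
(S(-26, -162) + 3004)/(-786 + 48263) = ((21 + 7*(-26) + 7*(-26)*(-162)) + 3004)/(-786 + 48263) = ((21 - 182 + 29484) + 3004)/47477 = (29323 + 3004)*(1/47477) = 32327*(1/47477) = 32327/47477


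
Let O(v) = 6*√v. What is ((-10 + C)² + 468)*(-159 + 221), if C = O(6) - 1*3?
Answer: 52886 - 9672*√6 ≈ 29195.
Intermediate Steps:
C = -3 + 6*√6 (C = 6*√6 - 1*3 = 6*√6 - 3 = -3 + 6*√6 ≈ 11.697)
((-10 + C)² + 468)*(-159 + 221) = ((-10 + (-3 + 6*√6))² + 468)*(-159 + 221) = ((-13 + 6*√6)² + 468)*62 = (468 + (-13 + 6*√6)²)*62 = 29016 + 62*(-13 + 6*√6)²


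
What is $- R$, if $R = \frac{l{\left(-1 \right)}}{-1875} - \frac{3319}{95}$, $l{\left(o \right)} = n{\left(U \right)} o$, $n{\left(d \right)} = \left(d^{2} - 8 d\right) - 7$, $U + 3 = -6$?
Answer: $\frac{1241851}{35625} \approx 34.859$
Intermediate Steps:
$U = -9$ ($U = -3 - 6 = -9$)
$n{\left(d \right)} = -7 + d^{2} - 8 d$
$l{\left(o \right)} = 146 o$ ($l{\left(o \right)} = \left(-7 + \left(-9\right)^{2} - -72\right) o = \left(-7 + 81 + 72\right) o = 146 o$)
$R = - \frac{1241851}{35625}$ ($R = \frac{146 \left(-1\right)}{-1875} - \frac{3319}{95} = \left(-146\right) \left(- \frac{1}{1875}\right) - \frac{3319}{95} = \frac{146}{1875} - \frac{3319}{95} = - \frac{1241851}{35625} \approx -34.859$)
$- R = \left(-1\right) \left(- \frac{1241851}{35625}\right) = \frac{1241851}{35625}$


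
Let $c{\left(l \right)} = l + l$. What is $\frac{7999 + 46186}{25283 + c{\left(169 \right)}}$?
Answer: $\frac{54185}{25621} \approx 2.1149$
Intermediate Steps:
$c{\left(l \right)} = 2 l$
$\frac{7999 + 46186}{25283 + c{\left(169 \right)}} = \frac{7999 + 46186}{25283 + 2 \cdot 169} = \frac{54185}{25283 + 338} = \frac{54185}{25621}$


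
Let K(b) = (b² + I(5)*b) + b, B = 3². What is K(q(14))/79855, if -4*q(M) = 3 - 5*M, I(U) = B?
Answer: 7169/1277680 ≈ 0.0056110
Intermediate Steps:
B = 9
I(U) = 9
q(M) = -¾ + 5*M/4 (q(M) = -(3 - 5*M)/4 = -¾ + 5*M/4)
K(b) = b² + 10*b (K(b) = (b² + 9*b) + b = b² + 10*b)
K(q(14))/79855 = ((-¾ + (5/4)*14)*(10 + (-¾ + (5/4)*14)))/79855 = ((-¾ + 35/2)*(10 + (-¾ + 35/2)))*(1/79855) = (67*(10 + 67/4)/4)*(1/79855) = ((67/4)*(107/4))*(1/79855) = (7169/16)*(1/79855) = 7169/1277680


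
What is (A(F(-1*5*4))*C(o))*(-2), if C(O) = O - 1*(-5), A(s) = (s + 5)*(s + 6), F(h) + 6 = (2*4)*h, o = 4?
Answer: -463680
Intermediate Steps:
F(h) = -6 + 8*h (F(h) = -6 + (2*4)*h = -6 + 8*h)
A(s) = (5 + s)*(6 + s)
C(O) = 5 + O (C(O) = O + 5 = 5 + O)
(A(F(-1*5*4))*C(o))*(-2) = ((30 + (-6 + 8*(-1*5*4))² + 11*(-6 + 8*(-1*5*4)))*(5 + 4))*(-2) = ((30 + (-6 + 8*(-5*4))² + 11*(-6 + 8*(-5*4)))*9)*(-2) = ((30 + (-6 + 8*(-20))² + 11*(-6 + 8*(-20)))*9)*(-2) = ((30 + (-6 - 160)² + 11*(-6 - 160))*9)*(-2) = ((30 + (-166)² + 11*(-166))*9)*(-2) = ((30 + 27556 - 1826)*9)*(-2) = (25760*9)*(-2) = 231840*(-2) = -463680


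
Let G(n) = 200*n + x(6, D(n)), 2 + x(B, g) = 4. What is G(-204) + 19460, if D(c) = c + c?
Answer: -21338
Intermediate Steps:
D(c) = 2*c
x(B, g) = 2 (x(B, g) = -2 + 4 = 2)
G(n) = 2 + 200*n (G(n) = 200*n + 2 = 2 + 200*n)
G(-204) + 19460 = (2 + 200*(-204)) + 19460 = (2 - 40800) + 19460 = -40798 + 19460 = -21338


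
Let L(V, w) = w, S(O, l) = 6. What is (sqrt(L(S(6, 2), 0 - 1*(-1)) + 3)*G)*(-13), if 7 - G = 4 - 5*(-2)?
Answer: 182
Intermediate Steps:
G = -7 (G = 7 - (4 - 5*(-2)) = 7 - (4 + 10) = 7 - 1*14 = 7 - 14 = -7)
(sqrt(L(S(6, 2), 0 - 1*(-1)) + 3)*G)*(-13) = (sqrt((0 - 1*(-1)) + 3)*(-7))*(-13) = (sqrt((0 + 1) + 3)*(-7))*(-13) = (sqrt(1 + 3)*(-7))*(-13) = (sqrt(4)*(-7))*(-13) = (2*(-7))*(-13) = -14*(-13) = 182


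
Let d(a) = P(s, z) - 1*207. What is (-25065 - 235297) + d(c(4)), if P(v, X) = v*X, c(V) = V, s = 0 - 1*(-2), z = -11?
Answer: -260591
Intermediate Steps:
s = 2 (s = 0 + 2 = 2)
P(v, X) = X*v
d(a) = -229 (d(a) = -11*2 - 1*207 = -22 - 207 = -229)
(-25065 - 235297) + d(c(4)) = (-25065 - 235297) - 229 = -260362 - 229 = -260591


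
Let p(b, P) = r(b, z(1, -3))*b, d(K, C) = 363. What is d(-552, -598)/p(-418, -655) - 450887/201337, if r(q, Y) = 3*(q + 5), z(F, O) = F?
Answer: -7074005871/3159782878 ≈ -2.2388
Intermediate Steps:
r(q, Y) = 15 + 3*q (r(q, Y) = 3*(5 + q) = 15 + 3*q)
p(b, P) = b*(15 + 3*b) (p(b, P) = (15 + 3*b)*b = b*(15 + 3*b))
d(-552, -598)/p(-418, -655) - 450887/201337 = 363/((3*(-418)*(5 - 418))) - 450887/201337 = 363/((3*(-418)*(-413))) - 450887*1/201337 = 363/517902 - 450887/201337 = 363*(1/517902) - 450887/201337 = 11/15694 - 450887/201337 = -7074005871/3159782878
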